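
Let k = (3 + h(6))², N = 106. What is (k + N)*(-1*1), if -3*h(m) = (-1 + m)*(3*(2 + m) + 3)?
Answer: -1870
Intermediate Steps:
h(m) = -(-1 + m)*(9 + 3*m)/3 (h(m) = -(-1 + m)*(3*(2 + m) + 3)/3 = -(-1 + m)*((6 + 3*m) + 3)/3 = -(-1 + m)*(9 + 3*m)/3)
k = 1764 (k = (3 + (3 - 1*6² - 2*6))² = (3 + (3 - 1*36 - 12))² = (3 + (3 - 36 - 12))² = (3 - 45)² = (-42)² = 1764)
(k + N)*(-1*1) = (1764 + 106)*(-1*1) = 1870*(-1) = -1870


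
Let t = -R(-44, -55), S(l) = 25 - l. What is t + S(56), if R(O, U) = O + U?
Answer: 68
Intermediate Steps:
t = 99 (t = -(-44 - 55) = -1*(-99) = 99)
t + S(56) = 99 + (25 - 1*56) = 99 + (25 - 56) = 99 - 31 = 68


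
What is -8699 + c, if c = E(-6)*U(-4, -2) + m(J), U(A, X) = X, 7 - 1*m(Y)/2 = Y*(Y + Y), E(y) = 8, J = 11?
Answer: -9185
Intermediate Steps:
m(Y) = 14 - 4*Y² (m(Y) = 14 - 2*Y*(Y + Y) = 14 - 2*Y*2*Y = 14 - 4*Y²)
c = -486 (c = 8*(-2) + (14 - 4*11²) = -16 + (14 - 4*121) = -16 + (14 - 484) = -16 - 470 = -486)
-8699 + c = -8699 - 486 = -9185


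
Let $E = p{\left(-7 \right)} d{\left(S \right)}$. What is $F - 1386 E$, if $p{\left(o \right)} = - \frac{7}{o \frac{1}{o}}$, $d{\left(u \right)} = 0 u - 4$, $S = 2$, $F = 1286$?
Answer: $-37522$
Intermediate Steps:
$d{\left(u \right)} = -4$ ($d{\left(u \right)} = 0 - 4 = -4$)
$p{\left(o \right)} = -7$ ($p{\left(o \right)} = - \frac{7}{1} = \left(-7\right) 1 = -7$)
$E = 28$ ($E = \left(-7\right) \left(-4\right) = 28$)
$F - 1386 E = 1286 - 38808 = -37522$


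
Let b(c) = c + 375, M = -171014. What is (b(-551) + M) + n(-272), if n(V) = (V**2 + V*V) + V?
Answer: -23494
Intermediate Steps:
n(V) = V + 2*V**2 (n(V) = (V**2 + V**2) + V = 2*V**2 + V = V + 2*V**2)
b(c) = 375 + c
(b(-551) + M) + n(-272) = ((375 - 551) - 171014) - 272*(1 + 2*(-272)) = (-176 - 171014) - 272*(1 - 544) = -171190 - 272*(-543) = -171190 + 147696 = -23494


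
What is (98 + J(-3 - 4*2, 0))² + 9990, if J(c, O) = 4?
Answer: 20394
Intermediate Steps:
(98 + J(-3 - 4*2, 0))² + 9990 = (98 + 4)² + 9990 = 102² + 9990 = 10404 + 9990 = 20394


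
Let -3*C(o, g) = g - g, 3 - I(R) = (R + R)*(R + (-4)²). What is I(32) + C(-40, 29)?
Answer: -3069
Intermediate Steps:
I(R) = 3 - 2*R*(16 + R) (I(R) = 3 - (R + R)*(R + (-4)²) = 3 - 2*R*(R + 16) = 3 - 2*R*(16 + R))
C(o, g) = 0 (C(o, g) = -(g - g)/3 = -⅓*0 = 0)
I(32) + C(-40, 29) = (3 - 32*32 - 2*32²) + 0 = (3 - 1024 - 2*1024) + 0 = (3 - 1024 - 2048) + 0 = -3069 + 0 = -3069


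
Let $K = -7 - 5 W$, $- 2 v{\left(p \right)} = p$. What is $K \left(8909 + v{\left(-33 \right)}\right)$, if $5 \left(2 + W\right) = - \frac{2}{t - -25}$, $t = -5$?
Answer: $\frac{553381}{20} \approx 27669.0$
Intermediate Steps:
$v{\left(p \right)} = - \frac{p}{2}$
$W = - \frac{101}{50}$ ($W = -2 + \frac{\left(-2\right) \frac{1}{-5 - -25}}{5} = -2 + \frac{\left(-2\right) \frac{1}{-5 + 25}}{5} = -2 + \frac{\left(-2\right) \frac{1}{20}}{5} = -2 + \frac{1}{5} \left(- \frac{1}{10}\right) = -2 - \frac{1}{50} = - \frac{101}{50} \approx -2.02$)
$K = \frac{31}{10}$ ($K = -7 - - \frac{101}{10} = -7 + \frac{101}{10} = \frac{31}{10} \approx 3.1$)
$K \left(8909 + v{\left(-33 \right)}\right) = \frac{31 \left(8909 - - \frac{33}{2}\right)}{10} = \frac{31 \left(8909 + \frac{33}{2}\right)}{10} = \frac{31}{10} \cdot \frac{17851}{2} = \frac{553381}{20}$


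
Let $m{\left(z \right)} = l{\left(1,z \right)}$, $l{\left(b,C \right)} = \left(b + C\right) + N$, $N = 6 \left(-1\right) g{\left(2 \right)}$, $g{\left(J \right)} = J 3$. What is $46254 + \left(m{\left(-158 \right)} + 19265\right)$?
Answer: $65326$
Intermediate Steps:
$g{\left(J \right)} = 3 J$
$N = -36$ ($N = 6 \left(-1\right) 3 \cdot 2 = \left(-6\right) 6 = -36$)
$l{\left(b,C \right)} = -36 + C + b$ ($l{\left(b,C \right)} = \left(b + C\right) - 36 = \left(C + b\right) - 36 = -36 + C + b$)
$m{\left(z \right)} = -35 + z$ ($m{\left(z \right)} = -36 + z + 1 = -35 + z$)
$46254 + \left(m{\left(-158 \right)} + 19265\right) = 46254 + \left(\left(-35 - 158\right) + 19265\right) = 46254 + \left(-193 + 19265\right) = 46254 + 19072 = 65326$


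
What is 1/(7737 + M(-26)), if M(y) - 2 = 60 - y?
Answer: 1/7825 ≈ 0.00012780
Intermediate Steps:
M(y) = 62 - y (M(y) = 2 + (60 - y) = 62 - y)
1/(7737 + M(-26)) = 1/(7737 + (62 - 1*(-26))) = 1/(7737 + (62 + 26)) = 1/(7737 + 88) = 1/7825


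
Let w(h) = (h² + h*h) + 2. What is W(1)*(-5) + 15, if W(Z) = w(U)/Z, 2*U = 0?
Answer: 5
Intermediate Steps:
U = 0 (U = (½)*0 = 0)
w(h) = 2 + 2*h² (w(h) = (h² + h²) + 2 = 2*h² + 2 = 2 + 2*h²)
W(Z) = 2/Z (W(Z) = (2 + 2*0²)/Z = (2 + 2*0)/Z = (2 + 0)/Z = 2/Z)
W(1)*(-5) + 15 = (2/1)*(-5) + 15 = (2*1)*(-5) + 15 = 2*(-5) + 15 = -10 + 15 = 5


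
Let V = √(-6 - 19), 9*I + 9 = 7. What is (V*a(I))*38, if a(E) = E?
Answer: -380*I/9 ≈ -42.222*I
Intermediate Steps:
I = -2/9 (I = -1 + (⅑)*7 = -1 + 7/9 = -2/9 ≈ -0.22222)
V = 5*I (V = √(-25) = 5*I ≈ 5.0*I)
(V*a(I))*38 = ((5*I)*(-2/9))*38 = -10*I/9*38 = -380*I/9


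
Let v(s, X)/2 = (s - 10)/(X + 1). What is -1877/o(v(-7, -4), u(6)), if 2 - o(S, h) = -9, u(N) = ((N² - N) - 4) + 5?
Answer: -1877/11 ≈ -170.64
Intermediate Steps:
v(s, X) = 2*(-10 + s)/(1 + X) (v(s, X) = 2*((s - 10)/(X + 1)) = 2*((-10 + s)/(1 + X)) = 2*(-10 + s)/(1 + X))
u(N) = 1 + N² - N (u(N) = (-4 + N² - N) + 5 = 1 + N² - N)
o(S, h) = 11 (o(S, h) = 2 - 1*(-9) = 2 + 9 = 11)
-1877/o(v(-7, -4), u(6)) = -1877/11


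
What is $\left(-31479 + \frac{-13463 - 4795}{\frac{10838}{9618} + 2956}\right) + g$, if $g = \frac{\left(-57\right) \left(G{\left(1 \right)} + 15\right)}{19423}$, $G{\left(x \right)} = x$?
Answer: $- \frac{511562697133869}{16247708537} \approx -31485.0$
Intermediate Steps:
$g = - \frac{912}{19423}$ ($g = \frac{\left(-57\right) \left(1 + 15\right)}{19423} = \left(-57\right) 16 \cdot \frac{1}{19423} = \left(-912\right) \frac{1}{19423} = - \frac{912}{19423} \approx -0.046955$)
$\left(-31479 + \frac{-13463 - 4795}{\frac{10838}{9618} + 2956}\right) + g = \left(-31479 + \frac{-13463 - 4795}{\frac{10838}{9618} + 2956}\right) - \frac{912}{19423} = \left(-31479 - \frac{18258}{10838 \cdot \frac{1}{9618} + 2956}\right) - \frac{912}{19423} = \left(-31479 - \frac{18258}{\frac{5419}{4809} + 2956}\right) - \frac{912}{19423} = \left(-31479 - \frac{18258}{\frac{14220823}{4809}}\right) - \frac{912}{19423} = \left(-31479 - \frac{5164866}{836519}\right) - \frac{912}{19423} = - \frac{26337946467}{836519} - \frac{912}{19423} = - \frac{511562697133869}{16247708537}$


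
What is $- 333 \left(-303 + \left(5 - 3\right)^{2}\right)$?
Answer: $99567$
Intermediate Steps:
$- 333 \left(-303 + \left(5 - 3\right)^{2}\right) = - 333 \left(-303 + 2^{2}\right) = - 333 \left(-303 + 4\right) = \left(-333\right) \left(-299\right) = 99567$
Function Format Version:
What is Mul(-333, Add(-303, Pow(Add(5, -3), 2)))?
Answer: 99567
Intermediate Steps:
Mul(-333, Add(-303, Pow(Add(5, -3), 2))) = Mul(-333, Add(-303, Pow(2, 2))) = Mul(-333, Add(-303, 4)) = Mul(-333, -299) = 99567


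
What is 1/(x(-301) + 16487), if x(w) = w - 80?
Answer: 1/16106 ≈ 6.2089e-5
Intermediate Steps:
x(w) = -80 + w
1/(x(-301) + 16487) = 1/((-80 - 301) + 16487) = 1/(-381 + 16487) = 1/16106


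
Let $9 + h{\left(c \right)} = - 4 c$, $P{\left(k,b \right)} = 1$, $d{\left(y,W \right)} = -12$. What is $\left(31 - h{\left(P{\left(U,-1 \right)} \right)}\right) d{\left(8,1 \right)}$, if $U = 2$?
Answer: $-528$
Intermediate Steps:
$h{\left(c \right)} = -9 - 4 c$
$\left(31 - h{\left(P{\left(U,-1 \right)} \right)}\right) d{\left(8,1 \right)} = \left(31 - \left(-9 - 4\right)\right) \left(-12\right) = \left(31 - -13\right) \left(-12\right) = \left(31 + 13\right) \left(-12\right) = 44 \left(-12\right) = -528$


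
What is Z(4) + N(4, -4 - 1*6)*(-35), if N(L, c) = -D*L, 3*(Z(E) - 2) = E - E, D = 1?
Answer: 142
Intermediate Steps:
Z(E) = 2 (Z(E) = 2 + (E - E)/3 = 2 + (⅓)*0 = 2 + 0 = 2)
N(L, c) = -L
Z(4) + N(4, -4 - 1*6)*(-35) = 2 - 1*4*(-35) = 2 - 4*(-35) = 2 + 140 = 142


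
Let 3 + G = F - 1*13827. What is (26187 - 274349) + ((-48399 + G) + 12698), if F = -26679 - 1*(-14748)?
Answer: -309624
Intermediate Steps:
F = -11931 (F = -26679 + 14748 = -11931)
G = -25761 (G = -3 + (-11931 - 1*13827) = -3 + (-11931 - 13827) = -3 - 25758 = -25761)
(26187 - 274349) + ((-48399 + G) + 12698) = (26187 - 274349) + ((-48399 - 25761) + 12698) = -248162 + (-74160 + 12698) = -248162 - 61462 = -309624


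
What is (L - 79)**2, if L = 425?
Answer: 119716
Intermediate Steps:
(L - 79)**2 = (425 - 79)**2 = 346**2 = 119716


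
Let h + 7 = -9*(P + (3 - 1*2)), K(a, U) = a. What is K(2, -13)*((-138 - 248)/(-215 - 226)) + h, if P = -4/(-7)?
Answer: -8552/441 ≈ -19.392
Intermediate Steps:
P = 4/7 (P = -4*(-1/7) = 4/7 ≈ 0.57143)
h = -148/7 (h = -7 - 9*(4/7 + (3 - 1*2)) = -7 - 9*(4/7 + (3 - 2)) = -7 - 9*(4/7 + 1) = -7 - 9*11/7 = -7 - 99/7 = -148/7 ≈ -21.143)
K(2, -13)*((-138 - 248)/(-215 - 226)) + h = 2*((-138 - 248)/(-215 - 226)) - 148/7 = 2*(-386/(-441)) - 148/7 = 2*(-386*(-1/441)) - 148/7 = 2*(386/441) - 148/7 = 772/441 - 148/7 = -8552/441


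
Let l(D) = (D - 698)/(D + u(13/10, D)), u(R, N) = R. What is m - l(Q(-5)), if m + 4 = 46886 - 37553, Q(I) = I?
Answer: 9139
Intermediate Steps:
l(D) = (-698 + D)/(13/10 + D) (l(D) = (D - 698)/(D + 13/10) = (-698 + D)/(D + 13*(⅒)) = (-698 + D)/(D + 13/10) = (-698 + D)/(13/10 + D))
m = 9329 (m = -4 + (46886 - 37553) = -4 + 9333 = 9329)
m - l(Q(-5)) = 9329 - 10*(-698 - 5)/(13 + 10*(-5)) = 9329 - 10*(-703)/(13 - 50) = 9329 - 10*(-703)/(-37) = 9329 - 10*(-1)*(-703)/37 = 9329 - 1*190 = 9329 - 190 = 9139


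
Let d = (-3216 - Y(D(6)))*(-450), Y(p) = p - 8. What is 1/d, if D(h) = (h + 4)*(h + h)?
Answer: 1/1497600 ≈ 6.6773e-7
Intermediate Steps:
D(h) = 2*h*(4 + h) (D(h) = (4 + h)*(2*h) = 2*h*(4 + h))
Y(p) = -8 + p
d = 1497600 (d = (-3216 - (-8 + 2*6*(4 + 6)))*(-450) = (-3216 - (-8 + 2*6*10))*(-450) = (-3216 - (-8 + 120))*(-450) = (-3216 - 1*112)*(-450) = (-3216 - 112)*(-450) = -3328*(-450) = 1497600)
1/d = 1/1497600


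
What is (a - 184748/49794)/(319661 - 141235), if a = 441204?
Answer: 5492281807/2221136061 ≈ 2.4727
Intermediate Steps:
(a - 184748/49794)/(319661 - 141235) = (441204 - 184748/49794)/(319661 - 141235) = (441204 - 184748*1/49794)/178426 = (441204 - 92374/24897)*(1/178426) = (10984563614/24897)*(1/178426) = 5492281807/2221136061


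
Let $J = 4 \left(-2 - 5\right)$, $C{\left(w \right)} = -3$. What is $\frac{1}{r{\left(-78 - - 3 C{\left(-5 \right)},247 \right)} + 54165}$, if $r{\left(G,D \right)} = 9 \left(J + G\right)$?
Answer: $\frac{1}{53130} \approx 1.8822 \cdot 10^{-5}$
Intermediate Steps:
$J = -28$ ($J = 4 \left(-7\right) = -28$)
$r{\left(G,D \right)} = -252 + 9 G$ ($r{\left(G,D \right)} = 9 \left(-28 + G\right) = -252 + 9 G$)
$\frac{1}{r{\left(-78 - - 3 C{\left(-5 \right)},247 \right)} + 54165} = \frac{1}{\left(-252 + 9 \left(-78 - \left(-3\right) \left(-3\right)\right)\right) + 54165} = \frac{1}{\left(-252 + 9 \left(-78 - 9\right)\right) + 54165} = \frac{1}{\left(-252 + 9 \left(-87\right)\right) + 54165} = \frac{1}{\left(-252 - 783\right) + 54165} = \frac{1}{-1035 + 54165} = \frac{1}{53130}$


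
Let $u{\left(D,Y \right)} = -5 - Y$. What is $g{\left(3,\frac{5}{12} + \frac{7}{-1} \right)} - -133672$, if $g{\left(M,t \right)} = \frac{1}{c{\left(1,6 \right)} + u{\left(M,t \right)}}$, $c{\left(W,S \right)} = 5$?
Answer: $\frac{10560100}{79} \approx 1.3367 \cdot 10^{5}$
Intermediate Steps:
$g{\left(M,t \right)} = - \frac{1}{t}$ ($g{\left(M,t \right)} = \frac{1}{5 - \left(5 + t\right)} = \frac{1}{\left(-1\right) t} = - \frac{1}{t}$)
$g{\left(3,\frac{5}{12} + \frac{7}{-1} \right)} - -133672 = - \frac{1}{\frac{5}{12} + \frac{7}{-1}} - -133672 = - \frac{1}{5 \cdot \frac{1}{12} + 7 \left(-1\right)} + 133672 = - \frac{1}{\frac{5}{12} - 7} + 133672 = - \frac{1}{- \frac{79}{12}} + 133672 = \left(-1\right) \left(- \frac{12}{79}\right) + 133672 = \frac{12}{79} + 133672 = \frac{10560100}{79}$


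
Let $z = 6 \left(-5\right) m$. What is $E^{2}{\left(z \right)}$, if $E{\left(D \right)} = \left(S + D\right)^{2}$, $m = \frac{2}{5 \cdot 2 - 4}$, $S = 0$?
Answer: $10000$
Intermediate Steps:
$m = \frac{1}{3}$ ($m = \frac{2}{10 - 4} = \frac{2}{6} = 2 \cdot \frac{1}{6} = \frac{1}{3} \approx 0.33333$)
$z = -10$ ($z = 6 \left(-5\right) \frac{1}{3} = \left(-30\right) \frac{1}{3} = -10$)
$E{\left(D \right)} = D^{2}$ ($E{\left(D \right)} = \left(0 + D\right)^{2} = D^{2}$)
$E^{2}{\left(z \right)} = \left(\left(-10\right)^{2}\right)^{2} = 100^{2} = 10000$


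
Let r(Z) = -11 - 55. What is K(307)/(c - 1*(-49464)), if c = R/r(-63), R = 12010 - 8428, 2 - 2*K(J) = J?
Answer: -3355/1087014 ≈ -0.0030864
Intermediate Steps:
r(Z) = -66
K(J) = 1 - J/2
R = 3582
c = -597/11 (c = 3582/(-66) = 3582*(-1/66) = -597/11 ≈ -54.273)
K(307)/(c - 1*(-49464)) = (1 - 1/2*307)/(-597/11 - 1*(-49464)) = (1 - 307/2)/(-597/11 + 49464) = -305/(2*543507/11) = -305/2*11/543507 = -3355/1087014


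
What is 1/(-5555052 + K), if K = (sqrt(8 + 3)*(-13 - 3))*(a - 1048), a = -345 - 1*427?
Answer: -1388763/7712318751076 - 1820*sqrt(11)/1928079687769 ≈ -1.8320e-7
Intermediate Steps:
a = -772 (a = -345 - 427 = -772)
K = 29120*sqrt(11) (K = (sqrt(8 + 3)*(-13 - 3))*(-772 - 1048) = (sqrt(11)*(-16))*(-1820) = -16*sqrt(11)*(-1820) = 29120*sqrt(11) ≈ 96580.)
1/(-5555052 + K) = 1/(-5555052 + 29120*sqrt(11))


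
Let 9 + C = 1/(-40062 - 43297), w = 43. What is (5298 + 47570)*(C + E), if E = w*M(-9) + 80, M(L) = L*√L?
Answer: 312898623584/83359 - 61379748*I ≈ 3.7536e+6 - 6.138e+7*I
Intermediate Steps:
M(L) = L^(3/2)
C = -750232/83359 (C = -9 + 1/(-40062 - 43297) = -9 + 1/(-83359) = -9 - 1/83359 = -750232/83359 ≈ -9.0000)
E = 80 - 1161*I (E = 43*(-9)^(3/2) + 80 = 43*(-27*I) + 80 = -1161*I + 80 = 80 - 1161*I ≈ 80.0 - 1161.0*I)
(5298 + 47570)*(C + E) = (5298 + 47570)*(-750232/83359 + (80 - 1161*I)) = 52868*(5918488/83359 - 1161*I) = 312898623584/83359 - 61379748*I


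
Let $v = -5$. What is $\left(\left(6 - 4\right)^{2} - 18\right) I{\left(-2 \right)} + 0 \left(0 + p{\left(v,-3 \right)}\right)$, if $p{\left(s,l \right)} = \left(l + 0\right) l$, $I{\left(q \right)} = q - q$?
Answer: $0$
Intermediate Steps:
$I{\left(q \right)} = 0$
$p{\left(s,l \right)} = l^{2}$ ($p{\left(s,l \right)} = l l = l^{2}$)
$\left(\left(6 - 4\right)^{2} - 18\right) I{\left(-2 \right)} + 0 \left(0 + p{\left(v,-3 \right)}\right) = \left(\left(6 - 4\right)^{2} - 18\right) 0 + 0 \left(0 + \left(-3\right)^{2}\right) = \left(2^{2} - 18\right) 0 + 0 \left(0 + 9\right) = \left(4 - 18\right) 0 + 0 \cdot 9 = \left(-14\right) 0 + 0 = 0 + 0 = 0$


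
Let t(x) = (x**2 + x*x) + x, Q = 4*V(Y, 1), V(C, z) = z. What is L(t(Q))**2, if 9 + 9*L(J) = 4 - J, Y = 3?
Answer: 1681/81 ≈ 20.753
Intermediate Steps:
Q = 4 (Q = 4*1 = 4)
t(x) = x + 2*x**2 (t(x) = (x**2 + x**2) + x = 2*x**2 + x = x + 2*x**2)
L(J) = -5/9 - J/9 (L(J) = -1 + (4 - J)/9 = -1 + (4/9 - J/9) = -5/9 - J/9)
L(t(Q))**2 = (-5/9 - 4*(1 + 2*4)/9)**2 = (-5/9 - 4*(1 + 8)/9)**2 = (-5/9 - 4*9/9)**2 = (-5/9 - 1/9*36)**2 = (-5/9 - 4)**2 = (-41/9)**2 = 1681/81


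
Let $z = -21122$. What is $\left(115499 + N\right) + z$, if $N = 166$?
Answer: $94543$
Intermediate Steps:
$\left(115499 + N\right) + z = \left(115499 + 166\right) - 21122 = 115665 - 21122 = 94543$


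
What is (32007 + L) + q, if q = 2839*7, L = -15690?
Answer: 36190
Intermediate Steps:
q = 19873
(32007 + L) + q = (32007 - 15690) + 19873 = 16317 + 19873 = 36190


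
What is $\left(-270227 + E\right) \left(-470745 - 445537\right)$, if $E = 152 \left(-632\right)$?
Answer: $335625850062$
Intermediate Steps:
$E = -96064$
$\left(-270227 + E\right) \left(-470745 - 445537\right) = \left(-270227 - 96064\right) \left(-470745 - 445537\right) = \left(-366291\right) \left(-916282\right) = 335625850062$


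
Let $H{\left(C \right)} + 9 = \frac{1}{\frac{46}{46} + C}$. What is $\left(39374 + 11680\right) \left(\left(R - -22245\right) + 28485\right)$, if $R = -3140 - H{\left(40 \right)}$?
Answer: $\frac{99634842132}{41} \approx 2.4301 \cdot 10^{9}$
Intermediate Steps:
$H{\left(C \right)} = -9 + \frac{1}{1 + C}$ ($H{\left(C \right)} = -9 + \frac{1}{\frac{46}{46} + C} = -9 + \frac{1}{46 \cdot \frac{1}{46} + C} = -9 + \frac{1}{1 + C}$)
$R = - \frac{128372}{41}$ ($R = -3140 - \frac{-8 - 360}{1 + 40} = -3140 - \frac{-8 - 360}{41} = -3140 - \frac{1}{41} \left(-368\right) = -3140 - - \frac{368}{41} = -3140 + \frac{368}{41} = - \frac{128372}{41} \approx -3131.0$)
$\left(39374 + 11680\right) \left(\left(R - -22245\right) + 28485\right) = \left(39374 + 11680\right) \left(\left(- \frac{128372}{41} - -22245\right) + 28485\right) = 51054 \left(\left(- \frac{128372}{41} + 22245\right) + 28485\right) = 51054 \left(\frac{783673}{41} + 28485\right) = 51054 \cdot \frac{1951558}{41} = \frac{99634842132}{41}$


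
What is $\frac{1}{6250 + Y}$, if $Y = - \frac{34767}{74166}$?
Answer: $\frac{24722}{154500911} \approx 0.00016001$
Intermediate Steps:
$Y = - \frac{11589}{24722}$ ($Y = \left(-34767\right) \frac{1}{74166} = - \frac{11589}{24722} \approx -0.46877$)
$\frac{1}{6250 + Y} = \frac{1}{6250 - \frac{11589}{24722}} = \frac{1}{\frac{154500911}{24722}} = \frac{24722}{154500911}$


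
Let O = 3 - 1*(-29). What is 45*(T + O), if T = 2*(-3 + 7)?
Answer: 1800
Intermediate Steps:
O = 32 (O = 3 + 29 = 32)
T = 8 (T = 2*4 = 8)
45*(T + O) = 45*(8 + 32) = 45*40 = 1800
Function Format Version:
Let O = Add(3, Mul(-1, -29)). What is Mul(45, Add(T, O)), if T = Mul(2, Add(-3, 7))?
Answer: 1800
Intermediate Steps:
O = 32 (O = Add(3, 29) = 32)
T = 8 (T = Mul(2, 4) = 8)
Mul(45, Add(T, O)) = Mul(45, Add(8, 32)) = Mul(45, 40) = 1800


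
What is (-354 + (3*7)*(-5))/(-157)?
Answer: 459/157 ≈ 2.9236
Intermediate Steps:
(-354 + (3*7)*(-5))/(-157) = (-354 + 21*(-5))*(-1/157) = (-354 - 105)*(-1/157) = -459*(-1/157) = 459/157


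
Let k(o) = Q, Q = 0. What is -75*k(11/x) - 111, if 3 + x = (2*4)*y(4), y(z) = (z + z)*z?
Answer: -111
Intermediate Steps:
y(z) = 2*z**2 (y(z) = (2*z)*z = 2*z**2)
x = 253 (x = -3 + (2*4)*(2*4**2) = -3 + 8*(2*16) = -3 + 8*32 = -3 + 256 = 253)
k(o) = 0
-75*k(11/x) - 111 = -75*0 - 111 = 0 - 111 = -111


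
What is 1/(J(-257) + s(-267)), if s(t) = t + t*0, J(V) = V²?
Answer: 1/65782 ≈ 1.5202e-5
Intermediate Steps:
s(t) = t (s(t) = t + 0 = t)
1/(J(-257) + s(-267)) = 1/((-257)² - 267) = 1/(66049 - 267) = 1/65782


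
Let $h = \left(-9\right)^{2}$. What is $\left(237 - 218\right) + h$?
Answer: $100$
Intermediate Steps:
$h = 81$
$\left(237 - 218\right) + h = \left(237 - 218\right) + 81 = 19 + 81 = 100$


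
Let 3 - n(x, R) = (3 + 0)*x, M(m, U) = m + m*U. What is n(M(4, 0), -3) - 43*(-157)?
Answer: 6742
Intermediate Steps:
M(m, U) = m + U*m
n(x, R) = 3 - 3*x (n(x, R) = 3 - (3 + 0)*x = 3 - 3*x)
n(M(4, 0), -3) - 43*(-157) = (3 - 12*(1 + 0)) - 43*(-157) = (3 - 12) + 6751 = -9 + 6751 = 6742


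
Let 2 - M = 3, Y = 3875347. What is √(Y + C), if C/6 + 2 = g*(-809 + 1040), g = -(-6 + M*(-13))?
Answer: √3865633 ≈ 1966.1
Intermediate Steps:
M = -1 (M = 2 - 1*3 = 2 - 3 = -1)
g = -7 (g = -(-6 - 1*(-13)) = -(-6 + 13) = -1*7 = -7)
C = -9714 (C = -12 + 6*(-7*(-809 + 1040)) = -12 + 6*(-7*231) = -12 + 6*(-1617) = -12 - 9702 = -9714)
√(Y + C) = √(3875347 - 9714) = √3865633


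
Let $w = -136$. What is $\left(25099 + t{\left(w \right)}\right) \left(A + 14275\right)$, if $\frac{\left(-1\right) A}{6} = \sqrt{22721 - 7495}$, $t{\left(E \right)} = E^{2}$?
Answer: $622318625 - 261570 \sqrt{15226} \approx 5.9004 \cdot 10^{8}$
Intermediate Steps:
$A = - 6 \sqrt{15226}$ ($A = - 6 \sqrt{22721 - 7495} = - 6 \sqrt{15226} \approx -740.36$)
$\left(25099 + t{\left(w \right)}\right) \left(A + 14275\right) = \left(25099 + \left(-136\right)^{2}\right) \left(- 6 \sqrt{15226} + 14275\right) = \left(25099 + 18496\right) \left(14275 - 6 \sqrt{15226}\right) = 43595 \left(14275 - 6 \sqrt{15226}\right) = 622318625 - 261570 \sqrt{15226}$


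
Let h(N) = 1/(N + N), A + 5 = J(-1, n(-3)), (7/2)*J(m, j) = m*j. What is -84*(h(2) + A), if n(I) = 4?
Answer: 495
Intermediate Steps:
J(m, j) = 2*j*m/7 (J(m, j) = 2*(m*j)/7 = 2*(j*m)/7 = 2*j*m/7)
A = -43/7 (A = -5 + (2/7)*4*(-1) = -5 - 8/7 = -43/7 ≈ -6.1429)
h(N) = 1/(2*N)
-84*(h(2) + A) = -84*((½)/2 - 43/7) = -84*((½)*(½) - 43/7) = -84*(¼ - 43/7) = -84*(-165/28) = 495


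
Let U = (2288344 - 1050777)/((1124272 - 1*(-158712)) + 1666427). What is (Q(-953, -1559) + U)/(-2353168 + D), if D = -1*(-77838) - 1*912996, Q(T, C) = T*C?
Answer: -2191010397182/4701841887993 ≈ -0.46599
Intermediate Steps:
U = 1237567/2949411 (U = 1237567/((1124272 + 158712) + 1666427) = 1237567/(1282984 + 1666427) = 1237567/2949411 ≈ 0.41960)
Q(T, C) = C*T
D = -835158 (D = 77838 - 912996 = -835158)
(Q(-953, -1559) + U)/(-2353168 + D) = (-1559*(-953) + 1237567/2949411)/(-2353168 - 835158) = (1485727 + 1237567/2949411)/(-3188326) = (4382020794364/2949411)*(-1/3188326) = -2191010397182/4701841887993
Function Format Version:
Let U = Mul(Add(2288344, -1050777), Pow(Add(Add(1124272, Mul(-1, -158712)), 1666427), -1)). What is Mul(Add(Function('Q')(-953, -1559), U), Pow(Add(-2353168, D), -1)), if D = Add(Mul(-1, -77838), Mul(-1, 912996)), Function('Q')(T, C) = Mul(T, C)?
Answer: Rational(-2191010397182, 4701841887993) ≈ -0.46599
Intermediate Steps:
U = Rational(1237567, 2949411) (U = Mul(1237567, Pow(Add(Add(1124272, 158712), 1666427), -1)) = Mul(1237567, Pow(Add(1282984, 1666427), -1)) = Mul(1237567, Pow(2949411, -1)) = Mul(1237567, Rational(1, 2949411)) = Rational(1237567, 2949411) ≈ 0.41960)
Function('Q')(T, C) = Mul(C, T)
D = -835158 (D = Add(77838, -912996) = -835158)
Mul(Add(Function('Q')(-953, -1559), U), Pow(Add(-2353168, D), -1)) = Mul(Add(Mul(-1559, -953), Rational(1237567, 2949411)), Pow(Add(-2353168, -835158), -1)) = Mul(Add(1485727, Rational(1237567, 2949411)), Pow(-3188326, -1)) = Mul(Rational(4382020794364, 2949411), Rational(-1, 3188326)) = Rational(-2191010397182, 4701841887993)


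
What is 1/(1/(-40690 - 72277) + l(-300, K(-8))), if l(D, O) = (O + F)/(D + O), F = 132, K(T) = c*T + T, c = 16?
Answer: 12313403/112858 ≈ 109.11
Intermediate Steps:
K(T) = 17*T (K(T) = 16*T + T = 17*T)
l(D, O) = (132 + O)/(D + O) (l(D, O) = (O + 132)/(D + O) = (132 + O)/(D + O))
1/(1/(-40690 - 72277) + l(-300, K(-8))) = 1/(1/(-40690 - 72277) + (132 + 17*(-8))/(-300 + 17*(-8))) = 1/(1/(-112967) + (132 - 136)/(-300 - 136)) = 1/(-1/112967 - 4/(-436)) = 1/(-1/112967 - 1/436*(-4)) = 1/(-1/112967 + 1/109) = 1/(112858/12313403) = 12313403/112858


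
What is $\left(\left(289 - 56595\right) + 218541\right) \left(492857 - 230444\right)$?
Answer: $42572573055$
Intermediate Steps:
$\left(\left(289 - 56595\right) + 218541\right) \left(492857 - 230444\right) = \left(\left(289 - 56595\right) + 218541\right) 262413 = \left(-56306 + 218541\right) 262413 = 162235 \cdot 262413 = 42572573055$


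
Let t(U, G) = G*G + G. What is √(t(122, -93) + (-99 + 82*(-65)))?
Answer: √3127 ≈ 55.920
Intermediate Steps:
t(U, G) = G + G² (t(U, G) = G² + G = G + G²)
√(t(122, -93) + (-99 + 82*(-65))) = √(-93*(1 - 93) + (-99 + 82*(-65))) = √(-93*(-92) + (-99 - 5330)) = √(8556 - 5429) = √3127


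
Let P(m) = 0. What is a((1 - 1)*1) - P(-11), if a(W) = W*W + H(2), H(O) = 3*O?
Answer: 6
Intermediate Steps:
a(W) = 6 + W**2 (a(W) = W*W + 3*2 = W**2 + 6 = 6 + W**2)
a((1 - 1)*1) - P(-11) = (6 + ((1 - 1)*1)**2) - 1*0 = (6 + (0*1)**2) + 0 = (6 + 0**2) + 0 = (6 + 0) + 0 = 6 + 0 = 6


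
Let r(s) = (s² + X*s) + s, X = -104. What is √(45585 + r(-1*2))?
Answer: √45795 ≈ 214.00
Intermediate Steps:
r(s) = s² - 103*s (r(s) = (s² - 104*s) + s = s² - 103*s)
√(45585 + r(-1*2)) = √(45585 + (-1*2)*(-103 - 1*2)) = √(45585 - 2*(-103 - 2)) = √(45585 - 2*(-105)) = √(45585 + 210) = √45795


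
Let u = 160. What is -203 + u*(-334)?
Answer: -53643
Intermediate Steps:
-203 + u*(-334) = -203 + 160*(-334) = -203 - 53440 = -53643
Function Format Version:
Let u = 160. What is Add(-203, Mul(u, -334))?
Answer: -53643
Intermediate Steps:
Add(-203, Mul(u, -334)) = Add(-203, Mul(160, -334)) = Add(-203, -53440) = -53643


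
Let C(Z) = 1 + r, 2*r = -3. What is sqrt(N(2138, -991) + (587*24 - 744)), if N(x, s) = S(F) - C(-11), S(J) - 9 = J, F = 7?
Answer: 3*sqrt(5938)/2 ≈ 115.59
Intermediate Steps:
r = -3/2 (r = (1/2)*(-3) = -3/2 ≈ -1.5000)
C(Z) = -1/2 (C(Z) = 1 - 3/2 = -1/2)
S(J) = 9 + J
N(x, s) = 33/2 (N(x, s) = (9 + 7) - 1*(-1/2) = 16 + 1/2 = 33/2)
sqrt(N(2138, -991) + (587*24 - 744)) = sqrt(33/2 + (587*24 - 744)) = sqrt(33/2 + (14088 - 744)) = sqrt(33/2 + 13344) = sqrt(26721/2) = 3*sqrt(5938)/2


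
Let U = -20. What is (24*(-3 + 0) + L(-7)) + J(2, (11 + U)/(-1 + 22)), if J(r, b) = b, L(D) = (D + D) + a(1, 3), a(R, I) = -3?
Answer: -626/7 ≈ -89.429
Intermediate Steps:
L(D) = -3 + 2*D (L(D) = (D + D) - 3 = 2*D - 3 = -3 + 2*D)
(24*(-3 + 0) + L(-7)) + J(2, (11 + U)/(-1 + 22)) = (24*(-3 + 0) + (-3 + 2*(-7))) + (11 - 20)/(-1 + 22) = (24*(-3) + (-3 - 14)) - 9/21 = (-72 - 17) - 9*1/21 = -89 - 3/7 = -626/7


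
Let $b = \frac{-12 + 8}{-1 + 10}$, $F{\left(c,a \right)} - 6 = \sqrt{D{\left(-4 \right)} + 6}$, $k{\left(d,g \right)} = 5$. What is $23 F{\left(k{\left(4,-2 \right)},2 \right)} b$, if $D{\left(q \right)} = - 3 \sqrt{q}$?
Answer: $- \frac{184}{3} - \frac{92 \sqrt{6 - 6 i}}{9} \approx -88.844 + 11.395 i$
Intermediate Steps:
$F{\left(c,a \right)} = 6 + \sqrt{6 - 6 i}$ ($F{\left(c,a \right)} = 6 + \sqrt{- 3 \sqrt{-4} + 6} = 6 + \sqrt{- 3 \cdot 2 i + 6} = 6 + \sqrt{- 6 i + 6} = 6 + \sqrt{6 - 6 i}$)
$b = - \frac{4}{9} \approx -0.44444$
$23 F{\left(k{\left(4,-2 \right)},2 \right)} b = 23 \left(6 + \sqrt{6 - 6 i}\right) \left(- \frac{4}{9}\right) = \left(138 + 23 \sqrt{6 - 6 i}\right) \left(- \frac{4}{9}\right) = - \frac{184}{3} - \frac{92 \sqrt{6 - 6 i}}{9}$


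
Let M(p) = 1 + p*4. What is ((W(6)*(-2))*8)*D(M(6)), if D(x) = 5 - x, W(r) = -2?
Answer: -640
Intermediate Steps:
M(p) = 1 + 4*p
((W(6)*(-2))*8)*D(M(6)) = (-2*(-2)*8)*(5 - (1 + 4*6)) = (4*8)*(5 - (1 + 24)) = 32*(5 - 1*25) = 32*(5 - 25) = 32*(-20) = -640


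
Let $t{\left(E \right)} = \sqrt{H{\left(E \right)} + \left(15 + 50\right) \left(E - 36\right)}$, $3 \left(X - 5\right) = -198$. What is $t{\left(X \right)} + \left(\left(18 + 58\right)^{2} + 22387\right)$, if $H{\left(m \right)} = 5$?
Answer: $28163 + 30 i \sqrt{7} \approx 28163.0 + 79.373 i$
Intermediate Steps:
$X = -61$ ($X = 5 + \frac{1}{3} \left(-198\right) = 5 - 66 = -61$)
$t{\left(E \right)} = \sqrt{-2335 + 65 E}$ ($t{\left(E \right)} = \sqrt{5 + \left(15 + 50\right) \left(E - 36\right)} = \sqrt{5 + 65 \left(-36 + E\right)} = \sqrt{5 + \left(-2340 + 65 E\right)} = \sqrt{-2335 + 65 E}$)
$t{\left(X \right)} + \left(\left(18 + 58\right)^{2} + 22387\right) = \sqrt{-2335 + 65 \left(-61\right)} + \left(\left(18 + 58\right)^{2} + 22387\right) = \sqrt{-2335 - 3965} + \left(76^{2} + 22387\right) = \sqrt{-6300} + \left(5776 + 22387\right) = 30 i \sqrt{7} + 28163 = 28163 + 30 i \sqrt{7}$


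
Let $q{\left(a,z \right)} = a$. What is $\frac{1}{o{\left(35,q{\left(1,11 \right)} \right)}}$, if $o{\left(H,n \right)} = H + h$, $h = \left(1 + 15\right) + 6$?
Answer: $\frac{1}{57} \approx 0.017544$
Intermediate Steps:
$h = 22$ ($h = 16 + 6 = 22$)
$o{\left(H,n \right)} = 22 + H$ ($o{\left(H,n \right)} = H + 22 = 22 + H$)
$\frac{1}{o{\left(35,q{\left(1,11 \right)} \right)}} = \frac{1}{22 + 35} = \frac{1}{57}$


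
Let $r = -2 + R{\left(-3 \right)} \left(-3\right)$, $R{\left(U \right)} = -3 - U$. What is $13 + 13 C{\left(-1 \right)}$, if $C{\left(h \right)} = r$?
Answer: $-13$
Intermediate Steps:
$r = -2$ ($r = -2 + \left(-3 - -3\right) \left(-3\right) = -2 + \left(-3 + 3\right) \left(-3\right) = -2 + 0 \left(-3\right) = -2 + 0 = -2$)
$C{\left(h \right)} = -2$
$13 + 13 C{\left(-1 \right)} = 13 + 13 \left(-2\right) = 13 - 26 = -13$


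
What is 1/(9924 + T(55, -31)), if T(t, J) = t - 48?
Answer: 1/9931 ≈ 0.00010069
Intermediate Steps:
T(t, J) = -48 + t
1/(9924 + T(55, -31)) = 1/(9924 + (-48 + 55)) = 1/(9924 + 7) = 1/9931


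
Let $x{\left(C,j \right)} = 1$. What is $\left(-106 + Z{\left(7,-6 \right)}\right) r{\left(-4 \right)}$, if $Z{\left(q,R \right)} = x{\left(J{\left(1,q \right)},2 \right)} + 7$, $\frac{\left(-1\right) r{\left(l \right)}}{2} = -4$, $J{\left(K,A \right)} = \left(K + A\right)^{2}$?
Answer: $-784$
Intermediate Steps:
$J{\left(K,A \right)} = \left(A + K\right)^{2}$
$r{\left(l \right)} = 8$ ($r{\left(l \right)} = \left(-2\right) \left(-4\right) = 8$)
$Z{\left(q,R \right)} = 8$ ($Z{\left(q,R \right)} = 1 + 7 = 8$)
$\left(-106 + Z{\left(7,-6 \right)}\right) r{\left(-4 \right)} = \left(-106 + 8\right) 8 = \left(-98\right) 8 = -784$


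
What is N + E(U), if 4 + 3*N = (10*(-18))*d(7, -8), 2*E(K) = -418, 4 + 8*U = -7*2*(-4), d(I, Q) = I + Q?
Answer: -451/3 ≈ -150.33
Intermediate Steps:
U = 13/2 (U = -½ + (-7*2*(-4))/8 = -½ + (-14*(-4))/8 = -½ + (⅛)*56 = -½ + 7 = 13/2 ≈ 6.5000)
E(K) = -209 (E(K) = (½)*(-418) = -209)
N = 176/3 (N = -4/3 + ((10*(-18))*(7 - 8))/3 = -4/3 + (-180*(-1))/3 = -4/3 + (⅓)*180 = -4/3 + 60 = 176/3 ≈ 58.667)
N + E(U) = 176/3 - 209 = -451/3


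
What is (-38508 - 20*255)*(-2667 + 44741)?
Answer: -1834762992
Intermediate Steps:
(-38508 - 20*255)*(-2667 + 44741) = (-38508 - 5100)*42074 = -43608*42074 = -1834762992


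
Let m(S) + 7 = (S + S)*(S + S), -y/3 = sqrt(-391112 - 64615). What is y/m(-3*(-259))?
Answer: -3*I*sqrt(455727)/2414909 ≈ -0.00083863*I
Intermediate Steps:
y = -3*I*sqrt(455727) (y = -3*sqrt(-391112 - 64615) = -3*I*sqrt(455727) ≈ -2025.2*I)
m(S) = -7 + 4*S**2 (m(S) = -7 + (S + S)*(S + S) = -7 + (2*S)*(2*S) = -7 + 4*S**2)
y/m(-3*(-259)) = (-3*I*sqrt(455727))/(-7 + 4*(-3*(-259))**2) = (-3*I*sqrt(455727))/(-7 + 4*777**2) = (-3*I*sqrt(455727))/(-7 + 4*603729) = (-3*I*sqrt(455727))/(-7 + 2414916) = -3*I*sqrt(455727)/2414909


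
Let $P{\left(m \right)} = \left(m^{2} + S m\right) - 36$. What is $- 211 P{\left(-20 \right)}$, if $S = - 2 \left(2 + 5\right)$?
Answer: $-135884$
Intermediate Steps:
$S = -14$ ($S = \left(-2\right) 7 = -14$)
$P{\left(m \right)} = -36 + m^{2} - 14 m$ ($P{\left(m \right)} = \left(m^{2} - 14 m\right) - 36 = -36 + m^{2} - 14 m$)
$- 211 P{\left(-20 \right)} = - 211 \left(-36 + \left(-20\right)^{2} - -280\right) = - 211 \left(-36 + 400 + 280\right) = \left(-211\right) 644 = -135884$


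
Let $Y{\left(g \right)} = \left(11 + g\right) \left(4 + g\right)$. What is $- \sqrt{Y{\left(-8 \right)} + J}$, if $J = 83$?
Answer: $- \sqrt{71} \approx -8.4261$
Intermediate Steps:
$Y{\left(g \right)} = \left(4 + g\right) \left(11 + g\right)$
$- \sqrt{Y{\left(-8 \right)} + J} = - \sqrt{\left(44 + \left(-8\right)^{2} + 15 \left(-8\right)\right) + 83} = - \sqrt{\left(44 + 64 - 120\right) + 83} = - \sqrt{-12 + 83} = - \sqrt{71}$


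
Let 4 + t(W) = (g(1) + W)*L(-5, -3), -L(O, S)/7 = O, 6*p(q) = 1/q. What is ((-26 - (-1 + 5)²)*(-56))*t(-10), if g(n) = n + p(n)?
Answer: -736568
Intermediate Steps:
p(q) = 1/(6*q)
L(O, S) = -7*O
g(n) = n + 1/(6*n)
t(W) = 221/6 + 35*W (t(W) = -4 + ((1 + (⅙)/1) + W)*(-7*(-5)) = -4 + ((1 + (⅙)*1) + W)*35 = -4 + ((1 + ⅙) + W)*35 = -4 + (7/6 + W)*35 = -4 + (245/6 + 35*W) = 221/6 + 35*W)
((-26 - (-1 + 5)²)*(-56))*t(-10) = ((-26 - (-1 + 5)²)*(-56))*(221/6 + 35*(-10)) = ((-26 - 1*4²)*(-56))*(221/6 - 350) = ((-26 - 1*16)*(-56))*(-1879/6) = ((-26 - 16)*(-56))*(-1879/6) = -42*(-56)*(-1879/6) = 2352*(-1879/6) = -736568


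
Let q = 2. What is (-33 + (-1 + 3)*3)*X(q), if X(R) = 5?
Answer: -135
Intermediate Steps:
(-33 + (-1 + 3)*3)*X(q) = (-33 + (-1 + 3)*3)*5 = (-33 + 2*3)*5 = (-33 + 6)*5 = -27*5 = -135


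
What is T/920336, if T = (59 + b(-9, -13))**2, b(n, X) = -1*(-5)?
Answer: 256/57521 ≈ 0.0044505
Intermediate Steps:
b(n, X) = 5
T = 4096 (T = (59 + 5)**2 = 64**2 = 4096)
T/920336 = 4096/920336 = 4096*(1/920336) = 256/57521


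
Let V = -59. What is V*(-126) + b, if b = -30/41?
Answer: 304764/41 ≈ 7433.3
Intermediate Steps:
b = -30/41 (b = -30*1/41 = -30/41 ≈ -0.73171)
V*(-126) + b = -59*(-126) - 30/41 = 7434 - 30/41 = 304764/41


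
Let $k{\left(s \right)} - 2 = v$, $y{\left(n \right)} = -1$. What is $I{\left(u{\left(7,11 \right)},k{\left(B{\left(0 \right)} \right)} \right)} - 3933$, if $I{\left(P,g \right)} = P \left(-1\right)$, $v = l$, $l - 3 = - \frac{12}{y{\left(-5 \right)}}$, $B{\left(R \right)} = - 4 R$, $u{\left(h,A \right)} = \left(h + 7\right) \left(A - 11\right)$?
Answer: $-3933$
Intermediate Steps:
$u{\left(h,A \right)} = \left(-11 + A\right) \left(7 + h\right)$ ($u{\left(h,A \right)} = \left(7 + h\right) \left(-11 + A\right) = \left(-11 + A\right) \left(7 + h\right)$)
$l = 15$ ($l = 3 - \frac{12}{-1} = 3 - -12 = 3 + 12 = 15$)
$v = 15$
$k{\left(s \right)} = 17$ ($k{\left(s \right)} = 2 + 15 = 17$)
$I{\left(P,g \right)} = - P$
$I{\left(u{\left(7,11 \right)},k{\left(B{\left(0 \right)} \right)} \right)} - 3933 = - (-77 - 77 + 7 \cdot 11 + 11 \cdot 7) - 3933 = - (-77 - 77 + 77 + 77) - 3933 = \left(-1\right) 0 - 3933 = 0 - 3933 = -3933$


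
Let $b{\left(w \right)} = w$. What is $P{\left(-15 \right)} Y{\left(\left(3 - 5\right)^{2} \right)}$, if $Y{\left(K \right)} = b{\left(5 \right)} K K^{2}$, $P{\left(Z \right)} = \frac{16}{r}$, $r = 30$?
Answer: $\frac{512}{3} \approx 170.67$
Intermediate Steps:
$P{\left(Z \right)} = \frac{8}{15}$ ($P{\left(Z \right)} = \frac{16}{30} = 16 \cdot \frac{1}{30} = \frac{8}{15}$)
$Y{\left(K \right)} = 5 K^{3}$ ($Y{\left(K \right)} = 5 K K^{2} = 5 K^{3}$)
$P{\left(-15 \right)} Y{\left(\left(3 - 5\right)^{2} \right)} = \frac{8 \cdot 5 \left(\left(3 - 5\right)^{2}\right)^{3}}{15} = \frac{8 \cdot 5 \left(\left(-2\right)^{2}\right)^{3}}{15} = \frac{8 \cdot 5 \cdot 4^{3}}{15} = \frac{8 \cdot 5 \cdot 64}{15} = \frac{8}{15} \cdot 320 = \frac{512}{3}$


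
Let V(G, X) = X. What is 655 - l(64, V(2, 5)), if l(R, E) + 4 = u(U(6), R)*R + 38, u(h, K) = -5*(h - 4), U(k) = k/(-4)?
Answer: -1139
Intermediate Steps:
U(k) = -k/4 (U(k) = k*(-¼) = -k/4)
u(h, K) = 20 - 5*h (u(h, K) = -5*(-4 + h) = 20 - 5*h)
l(R, E) = 34 + 55*R/2 (l(R, E) = -4 + ((20 - (-5)*6/4)*R + 38) = -4 + ((20 - 5*(-3/2))*R + 38) = -4 + ((20 + 15/2)*R + 38) = -4 + (55*R/2 + 38) = -4 + (38 + 55*R/2) = 34 + 55*R/2)
655 - l(64, V(2, 5)) = 655 - (34 + (55/2)*64) = 655 - (34 + 1760) = 655 - 1*1794 = 655 - 1794 = -1139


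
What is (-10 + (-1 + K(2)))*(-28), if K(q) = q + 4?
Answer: 140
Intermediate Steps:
K(q) = 4 + q
(-10 + (-1 + K(2)))*(-28) = (-10 + (-1 + (4 + 2)))*(-28) = (-10 + (-1 + 6))*(-28) = (-10 + 5)*(-28) = -5*(-28) = 140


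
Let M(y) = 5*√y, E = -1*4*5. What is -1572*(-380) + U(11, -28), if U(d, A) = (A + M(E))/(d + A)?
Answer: 10155148/17 - 10*I*√5/17 ≈ 5.9736e+5 - 1.3153*I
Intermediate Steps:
E = -20 (E = -4*5 = -20)
U(d, A) = (A + 10*I*√5)/(A + d) (U(d, A) = (A + 5*√(-20))/(d + A) = (A + 5*(2*I*√5))/(A + d) = (A + 10*I*√5)/(A + d))
-1572*(-380) + U(11, -28) = -1572*(-380) + (-28 + 10*I*√5)/(-28 + 11) = 597360 + (-28 + 10*I*√5)/(-17) = 597360 - (-28 + 10*I*√5)/17 = 597360 + (28/17 - 10*I*√5/17) = 10155148/17 - 10*I*√5/17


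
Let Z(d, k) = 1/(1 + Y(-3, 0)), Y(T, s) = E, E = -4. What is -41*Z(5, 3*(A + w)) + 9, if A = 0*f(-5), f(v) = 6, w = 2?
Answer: 68/3 ≈ 22.667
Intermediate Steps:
Y(T, s) = -4
A = 0 (A = 0*6 = 0)
Z(d, k) = -⅓ (Z(d, k) = 1/(1 - 4) = 1/(-3) = -⅓)
-41*Z(5, 3*(A + w)) + 9 = -41*(-⅓) + 9 = 41/3 + 9 = 68/3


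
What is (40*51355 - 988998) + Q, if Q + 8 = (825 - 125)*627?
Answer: 1504094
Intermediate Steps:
Q = 438892 (Q = -8 + (825 - 125)*627 = -8 + 700*627 = -8 + 438900 = 438892)
(40*51355 - 988998) + Q = (40*51355 - 988998) + 438892 = (2054200 - 988998) + 438892 = 1065202 + 438892 = 1504094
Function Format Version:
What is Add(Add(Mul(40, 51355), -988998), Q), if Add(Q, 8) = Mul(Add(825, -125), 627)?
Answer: 1504094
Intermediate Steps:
Q = 438892 (Q = Add(-8, Mul(Add(825, -125), 627)) = Add(-8, Mul(700, 627)) = Add(-8, 438900) = 438892)
Add(Add(Mul(40, 51355), -988998), Q) = Add(Add(Mul(40, 51355), -988998), 438892) = Add(Add(2054200, -988998), 438892) = Add(1065202, 438892) = 1504094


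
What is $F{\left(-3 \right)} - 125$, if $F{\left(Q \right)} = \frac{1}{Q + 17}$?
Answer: $- \frac{1749}{14} \approx -124.93$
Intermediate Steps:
$F{\left(Q \right)} = \frac{1}{17 + Q}$
$F{\left(-3 \right)} - 125 = \frac{1}{17 - 3} - 125 = \frac{1}{14} - 125 = - \frac{1749}{14}$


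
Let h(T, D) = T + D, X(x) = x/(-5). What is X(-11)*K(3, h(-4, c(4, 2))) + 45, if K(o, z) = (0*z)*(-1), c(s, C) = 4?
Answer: 45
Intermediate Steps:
X(x) = -x/5 (X(x) = x*(-⅕) = -x/5)
h(T, D) = D + T
K(o, z) = 0 (K(o, z) = 0*(-1) = 0)
X(-11)*K(3, h(-4, c(4, 2))) + 45 = -⅕*(-11)*0 + 45 = (11/5)*0 + 45 = 0 + 45 = 45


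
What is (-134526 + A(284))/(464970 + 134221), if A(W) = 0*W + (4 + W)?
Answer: -134238/599191 ≈ -0.22403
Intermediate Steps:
A(W) = 4 + W (A(W) = 0 + (4 + W) = 4 + W)
(-134526 + A(284))/(464970 + 134221) = (-134526 + (4 + 284))/(464970 + 134221) = (-134526 + 288)/599191 = -134238*1/599191 = -134238/599191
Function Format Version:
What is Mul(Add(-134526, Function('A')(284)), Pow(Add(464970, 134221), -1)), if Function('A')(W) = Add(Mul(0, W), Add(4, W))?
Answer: Rational(-134238, 599191) ≈ -0.22403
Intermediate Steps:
Function('A')(W) = Add(4, W) (Function('A')(W) = Add(0, Add(4, W)) = Add(4, W))
Mul(Add(-134526, Function('A')(284)), Pow(Add(464970, 134221), -1)) = Mul(Add(-134526, Add(4, 284)), Pow(Add(464970, 134221), -1)) = Mul(Add(-134526, 288), Pow(599191, -1)) = Mul(-134238, Rational(1, 599191)) = Rational(-134238, 599191)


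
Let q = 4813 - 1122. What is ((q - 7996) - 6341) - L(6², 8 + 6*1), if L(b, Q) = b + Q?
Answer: -10696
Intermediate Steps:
q = 3691
L(b, Q) = Q + b
((q - 7996) - 6341) - L(6², 8 + 6*1) = ((3691 - 7996) - 6341) - ((8 + 6*1) + 6²) = (-4305 - 6341) - ((8 + 6) + 36) = -10646 - (14 + 36) = -10646 - 1*50 = -10646 - 50 = -10696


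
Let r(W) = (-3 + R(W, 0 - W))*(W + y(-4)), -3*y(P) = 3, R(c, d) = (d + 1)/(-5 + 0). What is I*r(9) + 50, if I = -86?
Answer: 5066/5 ≈ 1013.2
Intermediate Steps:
R(c, d) = -⅕ - d/5 (R(c, d) = (1 + d)/(-5) = (1 + d)*(-⅕) = -⅕ - d/5)
y(P) = -1 (y(P) = -⅓*3 = -1)
r(W) = (-1 + W)*(-16/5 + W/5) (r(W) = (-3 + (-⅕ - (0 - W)/5))*(W - 1) = (-3 + (-⅕ - (-1)*W/5))*(-1 + W) = (-3 + (-⅕ + W/5))*(-1 + W) = (-16/5 + W/5)*(-1 + W) = (-1 + W)*(-16/5 + W/5))
I*r(9) + 50 = -86*(16/5 - 17/5*9 + (⅕)*9²) + 50 = -86*(16/5 - 153/5 + (⅕)*81) + 50 = -86*(16/5 - 153/5 + 81/5) + 50 = -86*(-56/5) + 50 = 4816/5 + 50 = 5066/5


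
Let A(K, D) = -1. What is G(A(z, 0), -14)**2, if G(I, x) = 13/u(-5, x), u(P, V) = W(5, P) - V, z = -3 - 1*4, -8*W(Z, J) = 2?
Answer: 2704/3025 ≈ 0.89388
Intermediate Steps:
W(Z, J) = -1/4 (W(Z, J) = -1/8*2 = -1/4)
z = -7 (z = -3 - 4 = -7)
u(P, V) = -1/4 - V
G(I, x) = 13/(-1/4 - x)
G(A(z, 0), -14)**2 = (-52/(1 + 4*(-14)))**2 = (-52/(1 - 56))**2 = (-52/(-55))**2 = (-52*(-1/55))**2 = (52/55)**2 = 2704/3025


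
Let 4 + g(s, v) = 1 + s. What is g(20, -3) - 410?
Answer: -393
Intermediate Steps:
g(s, v) = -3 + s (g(s, v) = -4 + (1 + s) = -3 + s)
g(20, -3) - 410 = (-3 + 20) - 410 = 17 - 410 = -393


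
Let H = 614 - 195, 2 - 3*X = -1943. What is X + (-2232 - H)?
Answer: -6008/3 ≈ -2002.7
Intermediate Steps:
X = 1945/3 (X = 2/3 - 1/3*(-1943) = 2/3 + 1943/3 = 1945/3 ≈ 648.33)
H = 419
X + (-2232 - H) = 1945/3 + (-2232 - 1*419) = 1945/3 + (-2232 - 419) = 1945/3 - 2651 = -6008/3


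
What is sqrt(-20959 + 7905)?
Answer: I*sqrt(13054) ≈ 114.25*I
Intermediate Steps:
sqrt(-20959 + 7905) = sqrt(-13054) = I*sqrt(13054)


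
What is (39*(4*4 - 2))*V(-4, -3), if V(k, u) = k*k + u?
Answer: 7098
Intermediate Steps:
V(k, u) = u + k**2 (V(k, u) = k**2 + u = u + k**2)
(39*(4*4 - 2))*V(-4, -3) = (39*(4*4 - 2))*(-3 + (-4)**2) = (39*(16 - 2))*(-3 + 16) = (39*14)*13 = 546*13 = 7098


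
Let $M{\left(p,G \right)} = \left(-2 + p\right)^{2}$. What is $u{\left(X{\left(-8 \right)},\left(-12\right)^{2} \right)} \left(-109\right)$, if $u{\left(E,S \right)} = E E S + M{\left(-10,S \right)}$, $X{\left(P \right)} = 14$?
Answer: $-3092112$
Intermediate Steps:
$u{\left(E,S \right)} = 144 + S E^{2}$ ($u{\left(E,S \right)} = E E S + \left(-2 - 10\right)^{2} = E^{2} S + \left(-12\right)^{2} = S E^{2} + 144 = 144 + S E^{2}$)
$u{\left(X{\left(-8 \right)},\left(-12\right)^{2} \right)} \left(-109\right) = \left(144 + \left(-12\right)^{2} \cdot 14^{2}\right) \left(-109\right) = \left(144 + 144 \cdot 196\right) \left(-109\right) = \left(144 + 28224\right) \left(-109\right) = 28368 \left(-109\right) = -3092112$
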